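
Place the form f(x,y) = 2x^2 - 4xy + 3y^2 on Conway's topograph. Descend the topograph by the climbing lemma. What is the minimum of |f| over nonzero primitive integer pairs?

translate: b→0 (≡-4 mod 4), so (2,-4,3)→(2,0,1)
flip: (2,0,1)→(1,0,2)
reduced (well bottom): (1,0,2) with a≤c, −a<b≤a
well minimum = a = 1

1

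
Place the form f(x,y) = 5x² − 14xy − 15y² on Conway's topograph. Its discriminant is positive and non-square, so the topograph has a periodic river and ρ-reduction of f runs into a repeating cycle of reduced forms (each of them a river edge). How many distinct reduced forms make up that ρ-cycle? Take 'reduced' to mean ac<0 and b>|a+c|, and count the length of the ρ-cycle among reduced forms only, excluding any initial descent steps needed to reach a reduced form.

D = 496, ⌊√D⌋ = 22
descent: ρ → (-15,14,5)  [lands on river]
river: ρ → (5,16,-12)
river: ρ → (-12,8,9)
river: ρ → (9,10,-11)
river: ρ → (-11,12,8)
river: ρ → (8,20,-3)
river: ρ → (-3,22,1)
river: ρ → (1,22,-3)
river: ρ → (-3,20,8)
river: ρ → (8,12,-11)
river: ρ → (-11,10,9)
river: ρ → (9,8,-12)
river: ρ → (-12,16,5)
river: ρ → (5,14,-15)
river: ρ → (-15,16,4)
river: ρ → (4,16,-15)
ρ-cycle length = 16 (tail of 1 descent step not counted)

16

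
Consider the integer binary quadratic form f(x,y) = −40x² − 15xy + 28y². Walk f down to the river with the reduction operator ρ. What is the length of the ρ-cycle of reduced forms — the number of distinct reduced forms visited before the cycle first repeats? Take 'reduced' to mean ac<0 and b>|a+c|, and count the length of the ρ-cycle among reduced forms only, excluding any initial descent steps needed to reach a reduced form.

D = 4705, ⌊√D⌋ = 68
descent: ρ → (28,15,-40)  [lands on river]
river: ρ → (-40,65,3)
river: ρ → (3,67,-18)
river: ρ → (-18,41,42)
river: ρ → (42,43,-17)
river: ρ → (-17,59,18)
river: ρ → (18,49,-32)
river: ρ → (-32,15,35)
river: ρ → (35,55,-12)
river: ρ → (-12,65,10)
river: ρ → (10,55,-42)
river: ρ → (-42,29,23)
river: ρ → (23,63,-8)
river: ρ → (-8,65,15)
river: ρ → (15,55,-28)
river: ρ → (-28,57,13)
river: ρ → (13,47,-48)
river: ρ → (-48,49,12)
river: ρ → (12,47,-52)
river: ρ → (-52,57,7)
river: ρ → (7,55,-60)
river: ρ → (-60,65,2)
river: ρ → (2,67,-27)
river: ρ → (-27,41,28)
ρ-cycle length = 24 (tail of 1 descent step not counted)

24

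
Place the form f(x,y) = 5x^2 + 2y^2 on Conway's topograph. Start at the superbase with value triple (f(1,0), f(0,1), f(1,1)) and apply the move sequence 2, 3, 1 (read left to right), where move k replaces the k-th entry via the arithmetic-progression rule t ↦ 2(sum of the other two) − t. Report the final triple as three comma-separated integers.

start (5,2,7) = (f(1,0),f(0,1),f(1,1))
replace slot 2: 2·(5+7) − 2 = 22 → (5,22,7)
replace slot 3: 2·(5+22) − 7 = 47 → (5,22,47)
replace slot 1: 2·(22+47) − 5 = 133 → (133,22,47)

133,22,47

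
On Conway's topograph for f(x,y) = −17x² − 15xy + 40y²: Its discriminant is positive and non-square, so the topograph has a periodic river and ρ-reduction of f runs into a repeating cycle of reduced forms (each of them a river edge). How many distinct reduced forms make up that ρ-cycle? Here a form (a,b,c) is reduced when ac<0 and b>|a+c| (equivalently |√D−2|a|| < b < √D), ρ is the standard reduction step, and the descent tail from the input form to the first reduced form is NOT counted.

D = 2945, ⌊√D⌋ = 54
descent: ρ → (40,15,-17)
descent: ρ → (-17,53,2)  [lands on river]
river: ρ → (2,51,-43)
river: ρ → (-43,35,10)
river: ρ → (10,45,-23)
river: ρ → (-23,47,8)
river: ρ → (8,49,-17)
ρ-cycle length = 6 (tail of 2 descent steps not counted)

6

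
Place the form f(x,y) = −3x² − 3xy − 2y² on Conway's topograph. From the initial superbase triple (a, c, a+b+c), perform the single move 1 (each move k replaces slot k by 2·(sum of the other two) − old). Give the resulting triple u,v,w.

start (-3,-2,-8) = (f(1,0),f(0,1),f(1,1))
replace slot 1: 2·((-2)+(-8)) − (-3) = -17 → (-17,-2,-8)

-17,-2,-8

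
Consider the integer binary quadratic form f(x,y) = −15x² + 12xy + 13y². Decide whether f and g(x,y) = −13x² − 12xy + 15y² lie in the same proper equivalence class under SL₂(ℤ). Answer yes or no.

D₁ = 924, D₂ = 924
river cycle of f (length 8): (13, 14, -14), (-14, 14, 13), (13, 12, -15), (-15, 18, 10), (10, 22, -11), (-11, 22, 10), (10, 18, -15), (-15, 12, 13)
river cycle of g (length 8): (15, 12, -13), (-13, 14, 14), (14, 14, -13), (-13, 12, 15), (15, 18, -10), (-10, 22, 11), (11, 22, -10), (-10, 18, 15)
cycles differ ⇒ inequivalent

no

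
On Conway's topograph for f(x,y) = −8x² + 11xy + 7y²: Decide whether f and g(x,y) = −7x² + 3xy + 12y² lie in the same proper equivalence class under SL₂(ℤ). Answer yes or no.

D₁ = 345, D₂ = 345
river cycle of f (length 10): (7, 17, -2), (-2, 15, 15), (15, 15, -2), (-2, 17, 7), (7, 11, -8), (-8, 5, 10), (10, 15, -3), (-3, 15, 10), (10, 5, -8), (-8, 11, 7)
river cycle of g (length 10): (-7, 17, 2), (2, 15, -15), (-15, 15, 2), (2, 17, -7), (-7, 11, 8), (8, 5, -10), (-10, 15, 3), (3, 15, -10), (-10, 5, 8), (8, 11, -7)
cycles differ ⇒ inequivalent

no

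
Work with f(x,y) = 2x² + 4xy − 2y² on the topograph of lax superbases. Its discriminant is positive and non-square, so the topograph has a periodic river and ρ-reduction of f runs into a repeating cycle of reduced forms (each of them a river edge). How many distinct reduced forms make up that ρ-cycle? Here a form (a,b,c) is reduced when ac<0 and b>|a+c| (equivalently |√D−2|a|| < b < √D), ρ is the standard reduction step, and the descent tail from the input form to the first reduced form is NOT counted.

D = 32, ⌊√D⌋ = 5
river: ρ → (-2,4,2)
river: ρ → (2,4,-2)
ρ-cycle length = 2 (tail of 0 descent steps not counted)

2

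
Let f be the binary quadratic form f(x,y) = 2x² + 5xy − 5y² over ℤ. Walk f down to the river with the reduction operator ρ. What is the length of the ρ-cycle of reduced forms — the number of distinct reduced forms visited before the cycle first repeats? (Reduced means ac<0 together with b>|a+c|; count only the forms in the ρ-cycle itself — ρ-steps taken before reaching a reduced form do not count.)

D = 65, ⌊√D⌋ = 8
river: ρ → (-5,5,2)
river: ρ → (2,7,-2)
river: ρ → (-2,5,5)
river: ρ → (5,5,-2)
river: ρ → (-2,7,2)
river: ρ → (2,5,-5)
ρ-cycle length = 6 (tail of 0 descent steps not counted)

6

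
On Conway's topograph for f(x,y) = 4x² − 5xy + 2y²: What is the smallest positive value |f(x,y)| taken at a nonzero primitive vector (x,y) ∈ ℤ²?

translate: b→3 (≡-5 mod 8), so (4,-5,2)→(4,3,1)
flip: (4,3,1)→(1,-3,4)
translate: b→1 (≡-3 mod 2), so (1,-3,4)→(1,1,2)
reduced (well bottom): (1,1,2) with a≤c, −a<b≤a
well minimum = a = 1

1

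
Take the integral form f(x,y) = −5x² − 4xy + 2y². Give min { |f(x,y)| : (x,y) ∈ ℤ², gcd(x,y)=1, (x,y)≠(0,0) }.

descent: ρ → (2,4,-5)  [lands on river]
river: ρ → (-5,6,1)
river: ρ → (1,6,-5)
river: ρ → (-5,4,2)
closes: descent 1, river 4
min |a| on river = 1

1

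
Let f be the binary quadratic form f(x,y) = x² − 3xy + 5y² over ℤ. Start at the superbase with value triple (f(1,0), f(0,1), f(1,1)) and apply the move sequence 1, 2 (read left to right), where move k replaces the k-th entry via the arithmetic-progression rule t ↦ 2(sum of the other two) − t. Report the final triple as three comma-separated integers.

start (1,5,3) = (f(1,0),f(0,1),f(1,1))
replace slot 1: 2·(5+3) − 1 = 15 → (15,5,3)
replace slot 2: 2·(15+3) − 5 = 31 → (15,31,3)

15,31,3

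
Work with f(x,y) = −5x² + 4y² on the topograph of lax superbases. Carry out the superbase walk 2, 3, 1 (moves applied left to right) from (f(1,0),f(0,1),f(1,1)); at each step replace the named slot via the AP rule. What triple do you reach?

start (-5,4,-1) = (f(1,0),f(0,1),f(1,1))
replace slot 2: 2·((-5)+(-1)) − 4 = -16 → (-5,-16,-1)
replace slot 3: 2·((-5)+(-16)) − (-1) = -41 → (-5,-16,-41)
replace slot 1: 2·((-16)+(-41)) − (-5) = -109 → (-109,-16,-41)

-109,-16,-41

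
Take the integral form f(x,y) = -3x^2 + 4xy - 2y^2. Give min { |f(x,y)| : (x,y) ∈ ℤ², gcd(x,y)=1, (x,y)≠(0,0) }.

translate: b→2 (≡-4 mod 6), so (3,-4,2)→(3,2,1)
flip: (3,2,1)→(1,-2,3)
translate: b→0 (≡-2 mod 2), so (1,-2,3)→(1,0,2)
reduced (well bottom): (1,0,2) with a≤c, −a<b≤a
well minimum |f| = |-1| = 1 (negative-definite)

1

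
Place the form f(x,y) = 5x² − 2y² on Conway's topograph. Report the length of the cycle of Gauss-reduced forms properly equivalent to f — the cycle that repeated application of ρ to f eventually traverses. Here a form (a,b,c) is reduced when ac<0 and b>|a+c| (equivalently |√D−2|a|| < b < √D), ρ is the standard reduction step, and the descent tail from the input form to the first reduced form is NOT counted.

D = 40, ⌊√D⌋ = 6
descent: ρ → (-2,4,3)  [lands on river]
river: ρ → (3,2,-3)
river: ρ → (-3,4,2)
river: ρ → (2,4,-3)
river: ρ → (-3,2,3)
river: ρ → (3,4,-2)
ρ-cycle length = 6 (tail of 1 descent step not counted)

6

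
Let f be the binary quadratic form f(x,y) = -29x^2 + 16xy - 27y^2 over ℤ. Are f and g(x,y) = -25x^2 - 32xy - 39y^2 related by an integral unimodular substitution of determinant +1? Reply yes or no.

D₁ = -2876, D₂ = -2876
f is negative-definite; reduce −f:
−f: flip: (29,-16,27)→(27,16,29)
−f: reduced (well bottom): (27,16,29) with a≤c, −a<b≤a
flip sign back: reduced form of f is (-27,-16,-29)
g is negative-definite; reduce −g:
−g: translate: b→-18 (≡32 mod 50), so (25,32,39)→(25,-18,32)
−g: reduced (well bottom): (25,-18,32) with a≤c, −a<b≤a
flip sign back: reduced form of g is (-25,18,-32)
reduced forms (-27, -16, -29) vs (-25, 18, -32) ⇒ inequivalent

no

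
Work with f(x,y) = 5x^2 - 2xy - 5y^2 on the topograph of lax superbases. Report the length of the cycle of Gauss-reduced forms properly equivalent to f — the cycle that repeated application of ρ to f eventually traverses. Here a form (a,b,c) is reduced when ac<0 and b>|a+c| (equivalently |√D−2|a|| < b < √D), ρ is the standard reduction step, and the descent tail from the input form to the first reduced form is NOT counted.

D = 104, ⌊√D⌋ = 10
descent: ρ → (-5,2,5)  [lands on river]
river: ρ → (5,8,-2)
river: ρ → (-2,8,5)
river: ρ → (5,2,-5)
river: ρ → (-5,8,2)
river: ρ → (2,8,-5)
ρ-cycle length = 6 (tail of 1 descent step not counted)

6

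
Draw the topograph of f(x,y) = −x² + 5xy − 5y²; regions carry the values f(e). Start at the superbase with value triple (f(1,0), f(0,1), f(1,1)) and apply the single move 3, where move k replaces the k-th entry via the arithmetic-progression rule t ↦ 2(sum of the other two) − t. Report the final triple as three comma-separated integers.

start (-1,-5,-1) = (f(1,0),f(0,1),f(1,1))
replace slot 3: 2·((-1)+(-5)) − (-1) = -11 → (-1,-5,-11)

-1,-5,-11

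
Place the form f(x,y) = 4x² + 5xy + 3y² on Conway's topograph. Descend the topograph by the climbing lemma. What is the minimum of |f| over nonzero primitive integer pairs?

translate: b→-3 (≡5 mod 8), so (4,5,3)→(4,-3,2)
flip: (4,-3,2)→(2,3,4)
translate: b→-1 (≡3 mod 4), so (2,3,4)→(2,-1,3)
reduced (well bottom): (2,-1,3) with a≤c, −a<b≤a
well minimum = a = 2

2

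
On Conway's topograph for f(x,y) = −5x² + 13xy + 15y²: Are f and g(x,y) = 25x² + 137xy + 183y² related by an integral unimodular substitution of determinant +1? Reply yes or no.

D₁ = 469, D₂ = 469
river cycle of f (length 4): (15, 17, -3), (-3, 19, 9), (9, 17, -5), (-5, 13, 15)
river cycle of g (length 4): (-3, 19, 9), (9, 17, -5), (-5, 13, 15), (15, 17, -3)
cycles coincide ⇒ equivalent

yes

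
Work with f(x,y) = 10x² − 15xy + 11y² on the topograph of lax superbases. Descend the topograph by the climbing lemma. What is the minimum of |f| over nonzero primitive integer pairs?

translate: b→5 (≡-15 mod 20), so (10,-15,11)→(10,5,6)
flip: (10,5,6)→(6,-5,10)
reduced (well bottom): (6,-5,10) with a≤c, −a<b≤a
well minimum = a = 6

6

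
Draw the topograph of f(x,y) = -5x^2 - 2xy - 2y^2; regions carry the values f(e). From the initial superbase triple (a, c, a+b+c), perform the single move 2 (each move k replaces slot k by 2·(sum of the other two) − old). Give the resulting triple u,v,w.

start (-5,-2,-9) = (f(1,0),f(0,1),f(1,1))
replace slot 2: 2·((-5)+(-9)) − (-2) = -26 → (-5,-26,-9)

-5,-26,-9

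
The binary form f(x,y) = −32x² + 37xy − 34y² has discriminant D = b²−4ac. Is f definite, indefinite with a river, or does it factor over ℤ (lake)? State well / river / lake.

D = b²−4ac = 37² − 4·(-32)·(-34) = -2983
D < 0 ⇒ definite ⇒ every region one sign ⇒ single well

well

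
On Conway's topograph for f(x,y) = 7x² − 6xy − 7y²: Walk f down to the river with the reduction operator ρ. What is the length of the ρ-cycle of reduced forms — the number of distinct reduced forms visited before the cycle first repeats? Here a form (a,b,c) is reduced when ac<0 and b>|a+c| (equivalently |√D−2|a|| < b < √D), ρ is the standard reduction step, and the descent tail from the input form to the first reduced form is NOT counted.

D = 232, ⌊√D⌋ = 15
descent: ρ → (-7,6,7)  [lands on river]
river: ρ → (7,8,-6)
river: ρ → (-6,4,9)
river: ρ → (9,14,-1)
river: ρ → (-1,14,9)
river: ρ → (9,4,-6)
river: ρ → (-6,8,7)
river: ρ → (7,6,-7)
river: ρ → (-7,8,6)
river: ρ → (6,4,-9)
river: ρ → (-9,14,1)
river: ρ → (1,14,-9)
river: ρ → (-9,4,6)
river: ρ → (6,8,-7)
ρ-cycle length = 14 (tail of 1 descent step not counted)

14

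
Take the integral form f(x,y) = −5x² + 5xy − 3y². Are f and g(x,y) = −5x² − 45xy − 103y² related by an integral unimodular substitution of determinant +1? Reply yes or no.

D₁ = -35, D₂ = -35
f is negative-definite; reduce −f:
−f: translate: b→5 (≡-5 mod 10), so (5,-5,3)→(5,5,3)
−f: flip: (5,5,3)→(3,-5,5)
−f: translate: b→1 (≡-5 mod 6), so (3,-5,5)→(3,1,3)
−f: reduced (well bottom): (3,1,3) with a≤c, −a<b≤a
flip sign back: reduced form of f is (-3,-1,-3)
g is negative-definite; reduce −g:
−g: translate: b→5 (≡45 mod 10), so (5,45,103)→(5,5,3)
−g: flip: (5,5,3)→(3,-5,5)
−g: translate: b→1 (≡-5 mod 6), so (3,-5,5)→(3,1,3)
−g: reduced (well bottom): (3,1,3) with a≤c, −a<b≤a
flip sign back: reduced form of g is (-3,-1,-3)
reduced forms (-3, -1, -3) vs (-3, -1, -3) ⇒ equivalent

yes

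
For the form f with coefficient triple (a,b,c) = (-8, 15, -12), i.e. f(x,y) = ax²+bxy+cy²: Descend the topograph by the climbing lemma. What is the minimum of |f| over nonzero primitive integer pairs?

translate: b→1 (≡-15 mod 16), so (8,-15,12)→(8,1,5)
flip: (8,1,5)→(5,-1,8)
reduced (well bottom): (5,-1,8) with a≤c, −a<b≤a
well minimum |f| = |-5| = 5 (negative-definite)

5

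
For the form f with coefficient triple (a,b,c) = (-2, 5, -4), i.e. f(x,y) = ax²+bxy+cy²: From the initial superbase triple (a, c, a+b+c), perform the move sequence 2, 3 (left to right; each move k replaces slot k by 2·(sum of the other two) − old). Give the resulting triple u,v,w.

start (-2,-4,-1) = (f(1,0),f(0,1),f(1,1))
replace slot 2: 2·((-2)+(-1)) − (-4) = -2 → (-2,-2,-1)
replace slot 3: 2·((-2)+(-2)) − (-1) = -7 → (-2,-2,-7)

-2,-2,-7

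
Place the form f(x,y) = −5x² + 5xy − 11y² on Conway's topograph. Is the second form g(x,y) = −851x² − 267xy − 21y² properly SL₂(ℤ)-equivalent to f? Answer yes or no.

D₁ = -195, D₂ = -195
f is negative-definite; reduce −f:
−f: translate: b→5 (≡-5 mod 10), so (5,-5,11)→(5,5,11)
−f: reduced (well bottom): (5,5,11) with a≤c, −a<b≤a
flip sign back: reduced form of f is (-5,-5,-11)
g is negative-definite; reduce −g:
−g: flip: (851,267,21)→(21,-267,851)
−g: translate: b→-15 (≡-267 mod 42), so (21,-267,851)→(21,-15,5)
−g: flip: (21,-15,5)→(5,15,21)
−g: translate: b→5 (≡15 mod 10), so (5,15,21)→(5,5,11)
−g: reduced (well bottom): (5,5,11) with a≤c, −a<b≤a
flip sign back: reduced form of g is (-5,-5,-11)
reduced forms (-5, -5, -11) vs (-5, -5, -11) ⇒ equivalent

yes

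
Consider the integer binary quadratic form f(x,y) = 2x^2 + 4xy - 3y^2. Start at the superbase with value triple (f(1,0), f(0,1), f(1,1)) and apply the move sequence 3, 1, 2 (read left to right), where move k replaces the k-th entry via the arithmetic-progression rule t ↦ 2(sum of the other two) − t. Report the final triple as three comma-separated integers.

start (2,-3,3) = (f(1,0),f(0,1),f(1,1))
replace slot 3: 2·(2+(-3)) − 3 = -5 → (2,-3,-5)
replace slot 1: 2·((-3)+(-5)) − 2 = -18 → (-18,-3,-5)
replace slot 2: 2·((-18)+(-5)) − (-3) = -43 → (-18,-43,-5)

-18,-43,-5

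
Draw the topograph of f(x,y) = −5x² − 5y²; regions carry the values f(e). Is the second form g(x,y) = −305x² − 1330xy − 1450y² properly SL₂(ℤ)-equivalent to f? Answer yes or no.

D₁ = -100, D₂ = -100
f is negative-definite; reduce −f:
−f: reduced (well bottom): (5,0,5) with a≤c, −a<b≤a
flip sign back: reduced form of f is (-5,0,-5)
g is negative-definite; reduce −g:
−g: translate: b→110 (≡1330 mod 610), so (305,1330,1450)→(305,110,10)
−g: flip: (305,110,10)→(10,-110,305)
−g: translate: b→10 (≡-110 mod 20), so (10,-110,305)→(10,10,5)
−g: flip: (10,10,5)→(5,-10,10)
−g: translate: b→0 (≡-10 mod 10), so (5,-10,10)→(5,0,5)
−g: reduced (well bottom): (5,0,5) with a≤c, −a<b≤a
flip sign back: reduced form of g is (-5,0,-5)
reduced forms (-5, 0, -5) vs (-5, 0, -5) ⇒ equivalent

yes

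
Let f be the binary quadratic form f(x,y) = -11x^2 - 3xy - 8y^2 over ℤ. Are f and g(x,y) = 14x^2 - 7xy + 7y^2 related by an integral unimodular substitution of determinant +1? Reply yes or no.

D₁ = -343, D₂ = -343
f is negative-definite; reduce −f:
−f: flip: (11,3,8)→(8,-3,11)
−f: reduced (well bottom): (8,-3,11) with a≤c, −a<b≤a
flip sign back: reduced form of f is (-8,3,-11)
g: flip: (14,-7,7)→(7,7,14)
g: reduced (well bottom): (7,7,14) with a≤c, −a<b≤a
reduced forms (-8, 3, -11) vs (7, 7, 14) ⇒ inequivalent

no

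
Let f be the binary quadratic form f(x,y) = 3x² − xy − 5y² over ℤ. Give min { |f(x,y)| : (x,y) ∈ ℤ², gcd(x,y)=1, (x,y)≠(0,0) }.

descent: ρ → (-5,1,3)
descent: ρ → (3,5,-3)  [lands on river]
river: ρ → (-3,7,1)
river: ρ → (1,7,-3)
river: ρ → (-3,5,3)
river: ρ → (3,7,-1)
river: ρ → (-1,7,3)
closes: descent 2, river 6
min |a| on river = 1

1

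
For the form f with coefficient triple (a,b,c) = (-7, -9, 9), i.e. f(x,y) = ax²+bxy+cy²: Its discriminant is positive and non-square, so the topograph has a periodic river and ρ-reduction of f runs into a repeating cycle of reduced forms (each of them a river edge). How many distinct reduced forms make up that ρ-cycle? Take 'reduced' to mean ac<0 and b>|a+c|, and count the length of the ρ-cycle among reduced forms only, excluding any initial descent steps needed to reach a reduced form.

D = 333, ⌊√D⌋ = 18
descent: ρ → (9,9,-7)  [lands on river]
river: ρ → (-7,5,11)
river: ρ → (11,17,-1)
river: ρ → (-1,17,11)
river: ρ → (11,5,-7)
river: ρ → (-7,9,9)
ρ-cycle length = 6 (tail of 1 descent step not counted)

6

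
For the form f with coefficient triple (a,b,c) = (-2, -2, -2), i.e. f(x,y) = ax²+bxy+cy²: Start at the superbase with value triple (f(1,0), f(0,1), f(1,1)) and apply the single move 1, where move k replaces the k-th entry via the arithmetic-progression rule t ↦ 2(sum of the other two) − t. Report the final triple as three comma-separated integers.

start (-2,-2,-6) = (f(1,0),f(0,1),f(1,1))
replace slot 1: 2·((-2)+(-6)) − (-2) = -14 → (-14,-2,-6)

-14,-2,-6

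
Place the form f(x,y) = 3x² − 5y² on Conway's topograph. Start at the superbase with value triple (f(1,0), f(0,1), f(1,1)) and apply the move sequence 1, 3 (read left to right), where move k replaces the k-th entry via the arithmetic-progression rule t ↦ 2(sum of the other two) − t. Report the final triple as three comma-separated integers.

start (3,-5,-2) = (f(1,0),f(0,1),f(1,1))
replace slot 1: 2·((-5)+(-2)) − 3 = -17 → (-17,-5,-2)
replace slot 3: 2·((-17)+(-5)) − (-2) = -42 → (-17,-5,-42)

-17,-5,-42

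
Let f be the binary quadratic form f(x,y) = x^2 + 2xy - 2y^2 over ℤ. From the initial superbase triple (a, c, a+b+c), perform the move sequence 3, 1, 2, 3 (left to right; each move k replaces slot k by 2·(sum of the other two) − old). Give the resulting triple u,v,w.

start (1,-2,1) = (f(1,0),f(0,1),f(1,1))
replace slot 3: 2·(1+(-2)) − 1 = -3 → (1,-2,-3)
replace slot 1: 2·((-2)+(-3)) − 1 = -11 → (-11,-2,-3)
replace slot 2: 2·((-11)+(-3)) − (-2) = -26 → (-11,-26,-3)
replace slot 3: 2·((-11)+(-26)) − (-3) = -71 → (-11,-26,-71)

-11,-26,-71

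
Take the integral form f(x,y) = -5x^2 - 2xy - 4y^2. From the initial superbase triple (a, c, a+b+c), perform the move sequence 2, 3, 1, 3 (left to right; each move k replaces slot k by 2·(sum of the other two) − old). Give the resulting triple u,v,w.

start (-5,-4,-11) = (f(1,0),f(0,1),f(1,1))
replace slot 2: 2·((-5)+(-11)) − (-4) = -28 → (-5,-28,-11)
replace slot 3: 2·((-5)+(-28)) − (-11) = -55 → (-5,-28,-55)
replace slot 1: 2·((-28)+(-55)) − (-5) = -161 → (-161,-28,-55)
replace slot 3: 2·((-161)+(-28)) − (-55) = -323 → (-161,-28,-323)

-161,-28,-323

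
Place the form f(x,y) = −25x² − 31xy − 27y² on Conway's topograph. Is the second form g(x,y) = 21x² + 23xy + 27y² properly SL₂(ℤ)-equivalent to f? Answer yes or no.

D₁ = -1739, D₂ = -1739
f is negative-definite; reduce −f:
−f: translate: b→-19 (≡31 mod 50), so (25,31,27)→(25,-19,21)
−f: flip: (25,-19,21)→(21,19,25)
−f: reduced (well bottom): (21,19,25) with a≤c, −a<b≤a
flip sign back: reduced form of f is (-21,-19,-25)
g: translate: b→-19 (≡23 mod 42), so (21,23,27)→(21,-19,25)
g: reduced (well bottom): (21,-19,25) with a≤c, −a<b≤a
reduced forms (-21, -19, -25) vs (21, -19, 25) ⇒ inequivalent

no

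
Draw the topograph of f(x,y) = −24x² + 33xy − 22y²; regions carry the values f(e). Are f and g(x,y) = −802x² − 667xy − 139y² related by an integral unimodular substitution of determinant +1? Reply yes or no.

D₁ = -1023, D₂ = -1023
f is negative-definite; reduce −f:
−f: translate: b→15 (≡-33 mod 48), so (24,-33,22)→(24,15,13)
−f: flip: (24,15,13)→(13,-15,24)
−f: translate: b→11 (≡-15 mod 26), so (13,-15,24)→(13,11,22)
−f: reduced (well bottom): (13,11,22) with a≤c, −a<b≤a
flip sign back: reduced form of f is (-13,-11,-22)
g is negative-definite; reduce −g:
−g: flip: (802,667,139)→(139,-667,802)
−g: translate: b→-111 (≡-667 mod 278), so (139,-667,802)→(139,-111,24)
−g: flip: (139,-111,24)→(24,111,139)
−g: translate: b→15 (≡111 mod 48), so (24,111,139)→(24,15,13)
−g: flip: (24,15,13)→(13,-15,24)
−g: translate: b→11 (≡-15 mod 26), so (13,-15,24)→(13,11,22)
−g: reduced (well bottom): (13,11,22) with a≤c, −a<b≤a
flip sign back: reduced form of g is (-13,-11,-22)
reduced forms (-13, -11, -22) vs (-13, -11, -22) ⇒ equivalent

yes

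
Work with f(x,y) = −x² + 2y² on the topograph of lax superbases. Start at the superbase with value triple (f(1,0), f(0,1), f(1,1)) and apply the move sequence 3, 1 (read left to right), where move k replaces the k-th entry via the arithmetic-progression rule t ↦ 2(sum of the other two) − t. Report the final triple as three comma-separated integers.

start (-1,2,1) = (f(1,0),f(0,1),f(1,1))
replace slot 3: 2·((-1)+2) − 1 = 1 → (-1,2,1)
replace slot 1: 2·(2+1) − (-1) = 7 → (7,2,1)

7,2,1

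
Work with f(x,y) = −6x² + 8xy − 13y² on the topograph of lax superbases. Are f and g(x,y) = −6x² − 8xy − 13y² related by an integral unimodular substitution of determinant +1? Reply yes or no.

D₁ = -248, D₂ = -248
f is negative-definite; reduce −f:
−f: translate: b→4 (≡-8 mod 12), so (6,-8,13)→(6,4,11)
−f: reduced (well bottom): (6,4,11) with a≤c, −a<b≤a
flip sign back: reduced form of f is (-6,-4,-11)
g is negative-definite; reduce −g:
−g: translate: b→-4 (≡8 mod 12), so (6,8,13)→(6,-4,11)
−g: reduced (well bottom): (6,-4,11) with a≤c, −a<b≤a
flip sign back: reduced form of g is (-6,4,-11)
reduced forms (-6, -4, -11) vs (-6, 4, -11) ⇒ inequivalent

no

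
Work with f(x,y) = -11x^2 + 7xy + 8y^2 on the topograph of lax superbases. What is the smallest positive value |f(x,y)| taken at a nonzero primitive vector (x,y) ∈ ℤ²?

river: ρ → (8,9,-10)
river: ρ → (-10,11,7)
river: ρ → (7,17,-4)
river: ρ → (-4,15,11)
river: ρ → (11,7,-8)
river: ρ → (-8,9,10)
river: ρ → (10,11,-7)
river: ρ → (-7,17,4)
river: ρ → (4,15,-11)
river: ρ → (-11,7,8)
closes: descent 0, river 10
min |a| on river = 4

4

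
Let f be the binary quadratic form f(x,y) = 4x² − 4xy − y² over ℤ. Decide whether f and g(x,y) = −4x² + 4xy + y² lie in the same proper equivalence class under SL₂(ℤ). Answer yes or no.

D₁ = 32, D₂ = 32
river cycle of f (length 2): (-1, 4, 4), (4, 4, -1)
river cycle of g (length 2): (1, 4, -4), (-4, 4, 1)
cycles differ ⇒ inequivalent

no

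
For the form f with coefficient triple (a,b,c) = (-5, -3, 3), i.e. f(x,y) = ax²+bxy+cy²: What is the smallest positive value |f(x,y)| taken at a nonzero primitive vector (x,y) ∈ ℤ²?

descent: ρ → (3,3,-5)  [lands on river]
river: ρ → (-5,7,1)
river: ρ → (1,7,-5)
river: ρ → (-5,3,3)
closes: descent 1, river 4
min |a| on river = 1

1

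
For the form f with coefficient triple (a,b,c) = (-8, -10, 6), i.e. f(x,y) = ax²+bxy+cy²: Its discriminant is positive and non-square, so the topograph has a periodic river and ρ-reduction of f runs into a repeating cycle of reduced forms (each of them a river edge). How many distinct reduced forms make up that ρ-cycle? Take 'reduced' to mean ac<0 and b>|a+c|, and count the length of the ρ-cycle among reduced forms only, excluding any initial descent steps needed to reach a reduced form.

D = 292, ⌊√D⌋ = 17
descent: ρ → (6,10,-8)  [lands on river]
river: ρ → (-8,6,8)
river: ρ → (8,10,-6)
river: ρ → (-6,14,4)
river: ρ → (4,10,-12)
river: ρ → (-12,14,2)
river: ρ → (2,14,-12)
river: ρ → (-12,10,4)
river: ρ → (4,14,-6)
river: ρ → (-6,10,8)
river: ρ → (8,6,-8)
river: ρ → (-8,10,6)
river: ρ → (6,14,-4)
river: ρ → (-4,10,12)
river: ρ → (12,14,-2)
river: ρ → (-2,14,12)
river: ρ → (12,10,-4)
river: ρ → (-4,14,6)
ρ-cycle length = 18 (tail of 1 descent step not counted)

18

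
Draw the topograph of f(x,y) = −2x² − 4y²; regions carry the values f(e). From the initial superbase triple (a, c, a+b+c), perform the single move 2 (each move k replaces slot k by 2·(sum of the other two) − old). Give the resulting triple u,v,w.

start (-2,-4,-6) = (f(1,0),f(0,1),f(1,1))
replace slot 2: 2·((-2)+(-6)) − (-4) = -12 → (-2,-12,-6)

-2,-12,-6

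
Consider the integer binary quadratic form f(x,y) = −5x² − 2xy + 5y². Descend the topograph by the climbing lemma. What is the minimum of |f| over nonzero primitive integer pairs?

descent: ρ → (5,2,-5)  [lands on river]
river: ρ → (-5,8,2)
river: ρ → (2,8,-5)
river: ρ → (-5,2,5)
river: ρ → (5,8,-2)
river: ρ → (-2,8,5)
closes: descent 1, river 6
min |a| on river = 2

2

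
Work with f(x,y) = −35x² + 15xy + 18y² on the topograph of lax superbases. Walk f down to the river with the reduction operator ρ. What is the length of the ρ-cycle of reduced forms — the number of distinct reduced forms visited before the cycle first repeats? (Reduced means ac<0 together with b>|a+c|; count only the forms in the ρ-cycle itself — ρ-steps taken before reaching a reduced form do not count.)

D = 2745, ⌊√D⌋ = 52
descent: ρ → (18,21,-32)  [lands on river]
river: ρ → (-32,43,7)
river: ρ → (7,41,-38)
river: ρ → (-38,35,10)
river: ρ → (10,45,-18)
river: ρ → (-18,27,28)
river: ρ → (28,29,-17)
river: ρ → (-17,39,18)
river: ρ → (18,33,-23)
river: ρ → (-23,13,28)
river: ρ → (28,43,-8)
river: ρ → (-8,37,43)
river: ρ → (43,49,-2)
river: ρ → (-2,51,18)
ρ-cycle length = 14 (tail of 1 descent step not counted)

14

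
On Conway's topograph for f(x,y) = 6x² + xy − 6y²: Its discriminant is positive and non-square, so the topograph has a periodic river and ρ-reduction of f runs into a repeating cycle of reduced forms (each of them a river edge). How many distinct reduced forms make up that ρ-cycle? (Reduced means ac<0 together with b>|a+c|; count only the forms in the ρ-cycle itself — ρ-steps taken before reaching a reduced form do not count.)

D = 145, ⌊√D⌋ = 12
river: ρ → (-6,11,1)
river: ρ → (1,11,-6)
river: ρ → (-6,1,6)
river: ρ → (6,11,-1)
river: ρ → (-1,11,6)
river: ρ → (6,1,-6)
ρ-cycle length = 6 (tail of 0 descent steps not counted)

6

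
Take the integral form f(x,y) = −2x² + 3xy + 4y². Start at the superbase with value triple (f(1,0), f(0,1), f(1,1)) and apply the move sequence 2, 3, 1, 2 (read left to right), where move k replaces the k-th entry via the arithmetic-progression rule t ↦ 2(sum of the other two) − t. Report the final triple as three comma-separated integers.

start (-2,4,5) = (f(1,0),f(0,1),f(1,1))
replace slot 2: 2·((-2)+5) − 4 = 2 → (-2,2,5)
replace slot 3: 2·((-2)+2) − 5 = -5 → (-2,2,-5)
replace slot 1: 2·(2+(-5)) − (-2) = -4 → (-4,2,-5)
replace slot 2: 2·((-4)+(-5)) − 2 = -20 → (-4,-20,-5)

-4,-20,-5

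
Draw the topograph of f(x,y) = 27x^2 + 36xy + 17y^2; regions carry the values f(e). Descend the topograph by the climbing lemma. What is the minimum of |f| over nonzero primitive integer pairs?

translate: b→-18 (≡36 mod 54), so (27,36,17)→(27,-18,8)
flip: (27,-18,8)→(8,18,27)
translate: b→2 (≡18 mod 16), so (8,18,27)→(8,2,17)
reduced (well bottom): (8,2,17) with a≤c, −a<b≤a
well minimum = a = 8

8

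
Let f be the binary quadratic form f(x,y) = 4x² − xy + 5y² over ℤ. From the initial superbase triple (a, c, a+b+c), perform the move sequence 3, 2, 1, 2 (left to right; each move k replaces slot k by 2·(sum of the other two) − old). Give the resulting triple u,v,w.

start (4,5,8) = (f(1,0),f(0,1),f(1,1))
replace slot 3: 2·(4+5) − 8 = 10 → (4,5,10)
replace slot 2: 2·(4+10) − 5 = 23 → (4,23,10)
replace slot 1: 2·(23+10) − 4 = 62 → (62,23,10)
replace slot 2: 2·(62+10) − 23 = 121 → (62,121,10)

62,121,10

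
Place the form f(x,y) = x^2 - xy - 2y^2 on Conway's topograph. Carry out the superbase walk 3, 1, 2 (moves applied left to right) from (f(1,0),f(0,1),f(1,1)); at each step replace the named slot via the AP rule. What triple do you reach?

start (1,-2,-2) = (f(1,0),f(0,1),f(1,1))
replace slot 3: 2·(1+(-2)) − (-2) = 0 → (1,-2,0)
replace slot 1: 2·((-2)+0) − 1 = -5 → (-5,-2,0)
replace slot 2: 2·((-5)+0) − (-2) = -8 → (-5,-8,0)

-5,-8,0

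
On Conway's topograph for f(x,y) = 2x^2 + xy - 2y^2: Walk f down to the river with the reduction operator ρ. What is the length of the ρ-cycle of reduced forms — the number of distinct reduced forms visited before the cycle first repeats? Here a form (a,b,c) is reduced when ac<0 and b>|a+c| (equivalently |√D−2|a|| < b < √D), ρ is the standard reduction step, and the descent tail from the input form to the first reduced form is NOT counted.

D = 17, ⌊√D⌋ = 4
river: ρ → (-2,3,1)
river: ρ → (1,3,-2)
river: ρ → (-2,1,2)
river: ρ → (2,3,-1)
river: ρ → (-1,3,2)
river: ρ → (2,1,-2)
ρ-cycle length = 6 (tail of 0 descent steps not counted)

6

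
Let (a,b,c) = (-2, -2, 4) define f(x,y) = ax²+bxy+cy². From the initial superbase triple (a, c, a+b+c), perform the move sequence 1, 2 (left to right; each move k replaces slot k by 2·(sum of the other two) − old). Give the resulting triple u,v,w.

start (-2,4,0) = (f(1,0),f(0,1),f(1,1))
replace slot 1: 2·(4+0) − (-2) = 10 → (10,4,0)
replace slot 2: 2·(10+0) − 4 = 16 → (10,16,0)

10,16,0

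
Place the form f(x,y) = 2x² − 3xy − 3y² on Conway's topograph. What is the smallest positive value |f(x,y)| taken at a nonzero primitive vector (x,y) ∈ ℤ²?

descent: ρ → (-3,3,2)  [lands on river]
river: ρ → (2,5,-1)
river: ρ → (-1,5,2)
river: ρ → (2,3,-3)
closes: descent 1, river 4
min |a| on river = 1

1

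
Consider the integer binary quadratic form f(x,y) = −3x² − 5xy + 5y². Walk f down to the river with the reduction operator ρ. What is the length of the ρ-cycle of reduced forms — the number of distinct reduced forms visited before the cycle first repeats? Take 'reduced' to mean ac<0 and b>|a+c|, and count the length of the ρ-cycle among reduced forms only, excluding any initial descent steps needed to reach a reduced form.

D = 85, ⌊√D⌋ = 9
descent: ρ → (5,5,-3)  [lands on river]
river: ρ → (-3,7,3)
river: ρ → (3,5,-5)
river: ρ → (-5,5,3)
river: ρ → (3,7,-3)
river: ρ → (-3,5,5)
ρ-cycle length = 6 (tail of 1 descent step not counted)

6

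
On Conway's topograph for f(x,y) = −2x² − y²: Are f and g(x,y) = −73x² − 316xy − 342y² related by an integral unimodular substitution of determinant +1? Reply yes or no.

D₁ = -8, D₂ = -8
f is negative-definite; reduce −f:
−f: flip: (2,0,1)→(1,0,2)
−f: reduced (well bottom): (1,0,2) with a≤c, −a<b≤a
flip sign back: reduced form of f is (-1,0,-2)
g is negative-definite; reduce −g:
−g: translate: b→24 (≡316 mod 146), so (73,316,342)→(73,24,2)
−g: flip: (73,24,2)→(2,-24,73)
−g: translate: b→0 (≡-24 mod 4), so (2,-24,73)→(2,0,1)
−g: flip: (2,0,1)→(1,0,2)
−g: reduced (well bottom): (1,0,2) with a≤c, −a<b≤a
flip sign back: reduced form of g is (-1,0,-2)
reduced forms (-1, 0, -2) vs (-1, 0, -2) ⇒ equivalent

yes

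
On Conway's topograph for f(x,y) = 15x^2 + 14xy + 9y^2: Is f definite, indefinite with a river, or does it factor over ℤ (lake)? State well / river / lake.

D = b²−4ac = 14² − 4·15·9 = -344
D < 0 ⇒ definite ⇒ every region one sign ⇒ single well

well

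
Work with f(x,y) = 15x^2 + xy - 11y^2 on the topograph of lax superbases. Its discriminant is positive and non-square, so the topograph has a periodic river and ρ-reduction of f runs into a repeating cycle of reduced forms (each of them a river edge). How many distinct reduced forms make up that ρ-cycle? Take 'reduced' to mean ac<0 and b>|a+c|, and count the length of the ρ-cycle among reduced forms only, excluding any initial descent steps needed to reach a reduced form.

D = 661, ⌊√D⌋ = 25
descent: ρ → (-11,21,5)  [lands on river]
river: ρ → (5,19,-15)
river: ρ → (-15,11,9)
river: ρ → (9,25,-1)
river: ρ → (-1,25,9)
river: ρ → (9,11,-15)
river: ρ → (-15,19,5)
river: ρ → (5,21,-11)
river: ρ → (-11,23,3)
river: ρ → (3,25,-3)
river: ρ → (-3,23,11)
river: ρ → (11,21,-5)
river: ρ → (-5,19,15)
river: ρ → (15,11,-9)
river: ρ → (-9,25,1)
river: ρ → (1,25,-9)
river: ρ → (-9,11,15)
river: ρ → (15,19,-5)
river: ρ → (-5,21,11)
river: ρ → (11,23,-3)
river: ρ → (-3,25,3)
river: ρ → (3,23,-11)
ρ-cycle length = 22 (tail of 1 descent step not counted)

22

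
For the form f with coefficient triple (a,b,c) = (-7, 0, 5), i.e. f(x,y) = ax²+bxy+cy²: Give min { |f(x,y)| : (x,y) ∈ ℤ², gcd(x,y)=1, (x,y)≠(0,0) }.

descent: ρ → (5,10,-2)  [lands on river]
river: ρ → (-2,10,5)
closes: descent 1, river 2
min |a| on river = 2

2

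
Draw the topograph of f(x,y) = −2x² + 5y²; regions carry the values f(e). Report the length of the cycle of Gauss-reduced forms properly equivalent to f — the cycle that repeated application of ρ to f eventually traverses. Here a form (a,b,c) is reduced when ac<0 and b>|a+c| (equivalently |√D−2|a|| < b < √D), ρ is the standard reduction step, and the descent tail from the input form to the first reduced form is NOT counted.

D = 40, ⌊√D⌋ = 6
descent: ρ → (5,0,-2)
descent: ρ → (-2,4,3)  [lands on river]
river: ρ → (3,2,-3)
river: ρ → (-3,4,2)
river: ρ → (2,4,-3)
river: ρ → (-3,2,3)
river: ρ → (3,4,-2)
ρ-cycle length = 6 (tail of 2 descent steps not counted)

6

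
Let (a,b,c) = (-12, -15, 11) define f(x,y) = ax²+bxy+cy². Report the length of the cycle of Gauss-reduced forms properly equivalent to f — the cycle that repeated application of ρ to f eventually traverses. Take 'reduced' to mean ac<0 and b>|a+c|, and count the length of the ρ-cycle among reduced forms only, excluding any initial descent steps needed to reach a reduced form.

D = 753, ⌊√D⌋ = 27
descent: ρ → (11,15,-12)  [lands on river]
river: ρ → (-12,9,14)
river: ρ → (14,19,-7)
river: ρ → (-7,23,8)
river: ρ → (8,25,-4)
river: ρ → (-4,23,14)
river: ρ → (14,5,-13)
river: ρ → (-13,21,6)
river: ρ → (6,27,-1)
river: ρ → (-1,27,6)
river: ρ → (6,21,-13)
river: ρ → (-13,5,14)
river: ρ → (14,23,-4)
river: ρ → (-4,25,8)
river: ρ → (8,23,-7)
river: ρ → (-7,19,14)
river: ρ → (14,9,-12)
river: ρ → (-12,15,11)
river: ρ → (11,7,-16)
river: ρ → (-16,25,2)
river: ρ → (2,27,-3)
river: ρ → (-3,27,2)
river: ρ → (2,25,-16)
river: ρ → (-16,7,11)
ρ-cycle length = 24 (tail of 1 descent step not counted)

24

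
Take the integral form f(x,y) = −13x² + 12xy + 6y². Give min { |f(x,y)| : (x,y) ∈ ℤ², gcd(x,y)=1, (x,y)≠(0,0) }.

river: ρ → (6,12,-13)
river: ρ → (-13,14,5)
river: ρ → (5,16,-10)
river: ρ → (-10,4,11)
river: ρ → (11,18,-3)
river: ρ → (-3,18,11)
river: ρ → (11,4,-10)
river: ρ → (-10,16,5)
river: ρ → (5,14,-13)
river: ρ → (-13,12,6)
closes: descent 0, river 10
min |a| on river = 3

3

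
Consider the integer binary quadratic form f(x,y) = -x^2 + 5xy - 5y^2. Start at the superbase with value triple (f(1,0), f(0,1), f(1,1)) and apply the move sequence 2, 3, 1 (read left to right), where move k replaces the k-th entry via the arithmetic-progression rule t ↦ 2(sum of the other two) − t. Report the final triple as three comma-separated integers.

start (-1,-5,-1) = (f(1,0),f(0,1),f(1,1))
replace slot 2: 2·((-1)+(-1)) − (-5) = 1 → (-1,1,-1)
replace slot 3: 2·((-1)+1) − (-1) = 1 → (-1,1,1)
replace slot 1: 2·(1+1) − (-1) = 5 → (5,1,1)

5,1,1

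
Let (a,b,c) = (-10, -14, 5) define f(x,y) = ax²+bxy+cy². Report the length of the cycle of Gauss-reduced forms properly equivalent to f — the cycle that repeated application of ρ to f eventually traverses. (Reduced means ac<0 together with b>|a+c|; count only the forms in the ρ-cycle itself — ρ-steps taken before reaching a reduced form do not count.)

D = 396, ⌊√D⌋ = 19
descent: ρ → (5,14,-10)  [lands on river]
river: ρ → (-10,6,9)
river: ρ → (9,12,-7)
river: ρ → (-7,16,5)
ρ-cycle length = 4 (tail of 1 descent step not counted)

4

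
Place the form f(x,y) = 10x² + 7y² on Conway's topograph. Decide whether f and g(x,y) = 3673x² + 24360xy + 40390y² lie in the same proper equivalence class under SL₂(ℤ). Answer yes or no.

D₁ = -280, D₂ = -280
f: flip: (10,0,7)→(7,0,10)
f: reduced (well bottom): (7,0,10) with a≤c, −a<b≤a
g: translate: b→2322 (≡24360 mod 7346), so (3673,24360,40390)→(3673,2322,367)
g: flip: (3673,2322,367)→(367,-2322,3673)
g: translate: b→-120 (≡-2322 mod 734), so (367,-2322,3673)→(367,-120,10)
g: flip: (367,-120,10)→(10,120,367)
g: translate: b→0 (≡120 mod 20), so (10,120,367)→(10,0,7)
g: flip: (10,0,7)→(7,0,10)
g: reduced (well bottom): (7,0,10) with a≤c, −a<b≤a
reduced forms (7, 0, 10) vs (7, 0, 10) ⇒ equivalent

yes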